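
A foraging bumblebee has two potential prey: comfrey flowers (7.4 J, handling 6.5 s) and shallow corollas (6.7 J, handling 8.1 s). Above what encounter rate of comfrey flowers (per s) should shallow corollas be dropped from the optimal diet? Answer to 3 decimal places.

At the threshold, the rate on comfrey flowers alone equals the profitability of shallow corollas: λ·7.4/(1 + λ·6.5) = 6.7/8.1 = 0.8272.
Rearranging, λ(7.4 − 0.8272×6.5) = 0.8272, so λ = 0.8272/2.023 = 0.4088 per s.

0.409 per s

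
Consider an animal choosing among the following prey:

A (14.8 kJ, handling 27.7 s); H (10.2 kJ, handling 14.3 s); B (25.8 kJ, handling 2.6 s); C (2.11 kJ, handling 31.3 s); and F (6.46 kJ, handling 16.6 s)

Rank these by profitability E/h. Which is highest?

In descending order of E/h:
B: 25.8/2.6 = 9.92 kJ/s
H: 10.2/14.3 = 0.713 kJ/s
A: 14.8/27.7 = 0.534 kJ/s
F: 6.46/16.6 = 0.389 kJ/s
C: 2.11/31.3 = 0.0674 kJ/s

B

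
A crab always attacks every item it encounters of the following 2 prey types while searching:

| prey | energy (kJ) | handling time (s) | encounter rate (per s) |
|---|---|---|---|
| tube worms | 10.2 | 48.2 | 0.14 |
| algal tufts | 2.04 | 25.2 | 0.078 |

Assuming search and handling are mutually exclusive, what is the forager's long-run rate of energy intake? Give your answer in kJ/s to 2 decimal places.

R = (0.14×10.2 + 0.078×2.04) / (1 + 0.14×48.2 + 0.078×25.2) = 1.587/9.714 = 0.1634 kJ/s.

0.16 kJ/s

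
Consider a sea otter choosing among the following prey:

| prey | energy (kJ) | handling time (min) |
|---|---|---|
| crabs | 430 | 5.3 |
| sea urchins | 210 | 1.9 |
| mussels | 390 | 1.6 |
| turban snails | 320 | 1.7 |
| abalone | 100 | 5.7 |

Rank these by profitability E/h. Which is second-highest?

In descending order of E/h:
mussels: 390/1.6 = 244 kJ/min
turban snails: 320/1.7 = 188 kJ/min
sea urchins: 210/1.9 = 111 kJ/min
crabs: 430/5.3 = 81.1 kJ/min
abalone: 100/5.7 = 17.5 kJ/min

turban snails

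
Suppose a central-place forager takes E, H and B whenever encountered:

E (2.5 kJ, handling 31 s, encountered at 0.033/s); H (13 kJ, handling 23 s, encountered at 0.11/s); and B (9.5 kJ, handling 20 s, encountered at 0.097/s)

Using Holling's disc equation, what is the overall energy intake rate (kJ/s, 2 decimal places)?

0.37 kJ/s

Energy encountered per unit search time: 0.033×2.5 + 0.11×13 + 0.097×9.5 = 2.434 kJ/s.
Handling time per unit search time: 0.033×31 + 0.11×23 + 0.097×20 = 5.493.
Rate = 2.434/(1 + 5.493) = 0.3749 kJ/s.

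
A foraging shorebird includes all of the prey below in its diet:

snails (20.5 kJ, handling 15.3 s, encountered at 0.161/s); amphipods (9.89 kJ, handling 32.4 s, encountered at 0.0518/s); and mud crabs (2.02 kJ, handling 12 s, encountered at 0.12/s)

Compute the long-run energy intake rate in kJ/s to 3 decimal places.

R = Σλ_iE_i / (1 + Σλ_ih_i)
Numerator: 0.161×20.5 + 0.0518×9.89 + 0.12×2.02 = 4.055
Denominator: 1 + 0.161×15.3 + 0.0518×32.4 + 0.12×12 = 6.582
R = 4.055/6.582 = 0.6161 kJ/s

0.616 kJ/s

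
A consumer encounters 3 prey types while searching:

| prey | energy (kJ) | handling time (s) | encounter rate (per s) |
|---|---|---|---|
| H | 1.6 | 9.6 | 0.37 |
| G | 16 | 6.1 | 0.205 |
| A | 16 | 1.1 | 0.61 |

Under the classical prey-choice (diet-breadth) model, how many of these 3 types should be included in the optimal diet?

1

Rank by E/h (kJ/s): A 14.5, G 2.62, H 0.167. Include each in turn until the next type's E/h falls below the running intake rate.
Rate on top 1: 5.841. G: 2.62 < 5.841 → exclude; stop.
Optimal diet: A — 1 of 3 types.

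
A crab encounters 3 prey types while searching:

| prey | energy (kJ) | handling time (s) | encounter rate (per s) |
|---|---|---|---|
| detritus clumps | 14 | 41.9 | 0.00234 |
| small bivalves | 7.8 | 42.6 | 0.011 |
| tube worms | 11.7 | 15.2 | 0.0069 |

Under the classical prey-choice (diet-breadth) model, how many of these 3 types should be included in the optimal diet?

3

E/h in descending order: tube worms 0.77, detritus clumps 0.334, small bivalves 0.183 kJ/s. The optimal diet is the largest prefix of this list for which every included type satisfies E_i/h_i > R on the types above it.
Rate on top 1: 0.07307. detritus clumps: 0.334 > 0.07307 → include.
Rate on top 2: 0.09434. small bivalves: 0.183 > 0.09434 → include.
Optimal diet: tube worms, detritus clumps, small bivalves — 3 of 3 types.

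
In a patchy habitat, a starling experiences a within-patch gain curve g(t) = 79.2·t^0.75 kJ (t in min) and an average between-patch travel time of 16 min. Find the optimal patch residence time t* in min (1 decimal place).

By the marginal value theorem, leave when the instantaneous gain rate g'(t) equals the habitat-wide average g(t)/(T + t).
g'(t) = 0.75·79.2·t^-0.25. Setting 0.75·79.2·t^-0.25 = 79.2·t^0.75/(16+t) gives 0.75(16+t) = t, so 0.25·t = 0.75×16.
t* = 0.75×16/0.25 = 48 min.

48.0 min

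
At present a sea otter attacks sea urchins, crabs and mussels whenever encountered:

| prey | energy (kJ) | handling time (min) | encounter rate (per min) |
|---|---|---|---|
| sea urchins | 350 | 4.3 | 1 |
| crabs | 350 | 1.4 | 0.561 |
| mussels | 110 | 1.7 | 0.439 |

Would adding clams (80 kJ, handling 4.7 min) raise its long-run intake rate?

Intake rate on the current diet: R = (1×350 + 0.561×350 + 0.439×110) / (1 + 1×4.3 + 0.561×1.4 + 0.439×1.7) = 594.6/6.832 = 87.04 kJ/min.
Profitability of clams: 80/4.7 = 17.02 kJ/min.
17.02 < 87.04, so adding clams would lower the average — exclude it.

No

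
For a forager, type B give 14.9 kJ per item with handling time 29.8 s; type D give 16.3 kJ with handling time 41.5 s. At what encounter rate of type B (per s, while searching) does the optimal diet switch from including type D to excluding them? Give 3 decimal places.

Drop type D once their profitability E₂/h₂ falls below the rate achievable on type B alone: E₂/h₂ = λE₁/(1 + λh₁).
Solve for λ: λE₁h₂ = E₂(1 + λh₁) → λ(E₁h₂ − E₂h₁) = E₂ → λ = E₂/(E₁h₂ − E₂h₁).
λ = 16.3/(14.9×41.5 − 16.3×29.8) = 16.3/132.6 = 0.1229 per s.

0.123 per s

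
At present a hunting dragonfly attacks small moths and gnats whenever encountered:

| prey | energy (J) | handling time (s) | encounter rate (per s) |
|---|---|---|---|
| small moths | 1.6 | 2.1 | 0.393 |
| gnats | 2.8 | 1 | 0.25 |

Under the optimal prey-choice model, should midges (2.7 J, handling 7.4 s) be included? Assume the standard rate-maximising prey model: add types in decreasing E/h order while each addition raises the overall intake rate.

No

Intake rate on the current diet: R = (0.393×1.6 + 0.25×2.8) / (1 + 0.393×2.1 + 0.25×1) = 1.329/2.075 = 0.6403 J/s.
midges: E/h = 2.7/7.4 = 0.3649 J/s.
Since 0.3649 < R, time spent handling midges is better spent searching.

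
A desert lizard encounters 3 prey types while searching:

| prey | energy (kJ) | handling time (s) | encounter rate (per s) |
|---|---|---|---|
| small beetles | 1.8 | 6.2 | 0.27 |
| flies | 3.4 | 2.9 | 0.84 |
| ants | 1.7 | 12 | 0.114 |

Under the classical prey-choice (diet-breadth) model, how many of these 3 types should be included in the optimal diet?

1

Rank by E/h (kJ/s): flies 1.17, small beetles 0.29, ants 0.142. Include each in turn until the next type's E/h falls below the running intake rate.
Rate on top 1: 0.8312. small beetles: 0.29 < 0.8312 → exclude; stop.
Optimal diet: flies — 1 of 3 types.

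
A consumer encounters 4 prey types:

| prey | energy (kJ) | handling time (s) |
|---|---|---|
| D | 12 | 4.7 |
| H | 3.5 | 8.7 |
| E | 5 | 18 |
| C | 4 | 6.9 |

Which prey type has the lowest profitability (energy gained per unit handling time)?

In descending order of E/h:
D: 12/4.7 = 2.55 kJ/s
C: 4/6.9 = 0.58 kJ/s
H: 3.5/8.7 = 0.402 kJ/s
E: 5/18 = 0.278 kJ/s

E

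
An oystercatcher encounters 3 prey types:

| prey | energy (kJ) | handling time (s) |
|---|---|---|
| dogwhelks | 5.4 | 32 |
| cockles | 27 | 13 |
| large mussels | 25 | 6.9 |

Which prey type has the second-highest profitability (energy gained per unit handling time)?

cockles

In descending order of E/h:
large mussels: 25/6.9 = 3.62 kJ/s
cockles: 27/13 = 2.08 kJ/s
dogwhelks: 5.4/32 = 0.169 kJ/s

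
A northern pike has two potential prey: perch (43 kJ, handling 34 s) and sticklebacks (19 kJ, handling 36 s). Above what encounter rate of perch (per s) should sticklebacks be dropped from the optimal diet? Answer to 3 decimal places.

At the threshold, the rate on perch alone equals the profitability of sticklebacks: λ·43/(1 + λ·34) = 19/36 = 0.5278.
Rearranging, λ(43 − 0.5278×34) = 0.5278, so λ = 0.5278/25.06 = 0.02106 per s.

0.021 per s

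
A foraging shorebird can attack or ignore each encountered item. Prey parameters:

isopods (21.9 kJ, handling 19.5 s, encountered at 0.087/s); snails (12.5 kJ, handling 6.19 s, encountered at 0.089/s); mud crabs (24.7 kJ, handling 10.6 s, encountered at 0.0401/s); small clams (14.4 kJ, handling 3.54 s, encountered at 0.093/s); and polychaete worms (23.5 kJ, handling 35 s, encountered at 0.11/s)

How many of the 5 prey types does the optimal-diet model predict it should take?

Rank by E/h (kJ/s): small clams 4.07, mud crabs 2.33, snails 2.02, isopods 1.12, polychaete worms 0.671. Include each in turn until the next type's E/h falls below the running intake rate.
Rate on top 1: 1.008. mud crabs: 2.33 > 1.008 → include.
Rate on top 2: 1.328. snails: 2.02 > 1.328 → include.
Rate on top 3: 1.493. isopods: 1.12 < 1.493 → exclude; stop.
Optimal diet: small clams, mud crabs, snails — 3 of 5 types.

3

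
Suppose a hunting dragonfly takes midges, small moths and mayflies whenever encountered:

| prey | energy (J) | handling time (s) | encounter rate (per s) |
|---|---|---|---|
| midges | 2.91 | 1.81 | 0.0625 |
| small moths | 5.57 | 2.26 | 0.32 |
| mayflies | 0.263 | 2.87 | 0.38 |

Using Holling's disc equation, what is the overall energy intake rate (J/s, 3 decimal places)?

R = (0.0625×2.91 + 0.32×5.57 + 0.38×0.263) / (1 + 0.0625×1.81 + 0.32×2.26 + 0.38×2.87) = 2.064/2.927 = 0.7053 J/s.

0.705 J/s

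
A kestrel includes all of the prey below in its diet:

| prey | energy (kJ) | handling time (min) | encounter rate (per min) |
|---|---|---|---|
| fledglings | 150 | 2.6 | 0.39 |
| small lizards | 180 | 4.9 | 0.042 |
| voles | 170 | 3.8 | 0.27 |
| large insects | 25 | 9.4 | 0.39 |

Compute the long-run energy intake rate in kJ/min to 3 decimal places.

R = Σλ_iE_i / (1 + Σλ_ih_i)
Numerator: 0.39×150 + 0.042×180 + 0.27×170 + 0.39×25 = 121.7
Denominator: 1 + 0.39×2.6 + 0.042×4.9 + 0.27×3.8 + 0.39×9.4 = 6.912
R = 121.7/6.912 = 17.61 kJ/min

17.609 kJ/min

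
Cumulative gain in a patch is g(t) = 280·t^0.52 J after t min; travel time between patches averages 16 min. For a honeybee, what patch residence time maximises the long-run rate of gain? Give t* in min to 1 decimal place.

Maximise g(t)/(T+t): set derivative to zero → g'(t)(T+t) = g(t).
g'(t) = 0.52·280·t^-0.48. Setting 0.52·280·t^-0.48 = 280·t^0.52/(16+t) gives 0.52(16+t) = t, so 0.48·t = 0.52×16.
t* = 0.52×16/0.48 = 17.33 min.

17.3 min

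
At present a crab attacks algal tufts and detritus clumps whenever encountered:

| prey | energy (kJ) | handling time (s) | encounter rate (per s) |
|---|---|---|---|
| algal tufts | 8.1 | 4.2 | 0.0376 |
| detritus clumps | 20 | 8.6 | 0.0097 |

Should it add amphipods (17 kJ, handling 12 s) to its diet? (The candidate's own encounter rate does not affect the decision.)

On algal tufts and detritus clumps alone, R = ΣλE/(1+Σλh) = 0.4986/1.241 = 0.4016 kJ/s.
amphipods: E/h = 17/12 = 1.417 kJ/s.
1.417 > 0.4016, so adding amphipods raises the average — include it.

Yes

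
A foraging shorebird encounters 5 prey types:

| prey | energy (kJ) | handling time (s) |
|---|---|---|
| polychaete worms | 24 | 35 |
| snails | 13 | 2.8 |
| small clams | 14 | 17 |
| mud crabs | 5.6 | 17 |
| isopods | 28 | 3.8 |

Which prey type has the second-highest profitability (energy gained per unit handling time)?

snails

In descending order of E/h:
isopods: 28/3.8 = 7.37 kJ/s
snails: 13/2.8 = 4.64 kJ/s
small clams: 14/17 = 0.824 kJ/s
polychaete worms: 24/35 = 0.686 kJ/s
mud crabs: 5.6/17 = 0.329 kJ/s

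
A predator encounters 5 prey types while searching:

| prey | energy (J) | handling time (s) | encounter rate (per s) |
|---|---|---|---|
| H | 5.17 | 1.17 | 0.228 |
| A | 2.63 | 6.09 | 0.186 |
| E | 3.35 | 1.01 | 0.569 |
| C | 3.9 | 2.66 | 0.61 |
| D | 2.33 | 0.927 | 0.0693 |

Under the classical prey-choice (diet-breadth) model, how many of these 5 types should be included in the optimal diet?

E/h in descending order: H 4.42, E 3.32, D 2.51, C 1.47, A 0.432 J/s. The optimal diet is the largest prefix of this list for which every included type satisfies E_i/h_i > R on the types above it.
Rate on top 1: 0.9305. E: 3.32 > 0.9305 → include.
Rate on top 2: 1.675. D: 2.51 > 1.675 → include.
Rate on top 3: 1.704. C: 1.47 < 1.704 → exclude; stop.
Optimal diet: H, E, D — 3 of 5 types.

3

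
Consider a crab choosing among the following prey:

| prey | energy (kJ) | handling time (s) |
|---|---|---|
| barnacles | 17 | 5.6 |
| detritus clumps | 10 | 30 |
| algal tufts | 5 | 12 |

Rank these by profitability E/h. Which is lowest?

Profitability E/h (kJ/s): barnacles = 17/5.6 = 3.04, detritus clumps = 10/30 = 0.333, algal tufts = 5/12 = 0.417.
Ranked: barnacles > algal tufts > detritus clumps.

detritus clumps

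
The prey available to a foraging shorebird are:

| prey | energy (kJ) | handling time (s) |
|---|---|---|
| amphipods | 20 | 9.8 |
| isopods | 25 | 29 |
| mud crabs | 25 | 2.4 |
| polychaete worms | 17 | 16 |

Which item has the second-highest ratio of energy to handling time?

amphipods

Profitability E/h (kJ/s): amphipods = 20/9.8 = 2.04, isopods = 25/29 = 0.862, mud crabs = 25/2.4 = 10.4, polychaete worms = 17/16 = 1.06.
Ranked: mud crabs > amphipods > polychaete worms > isopods.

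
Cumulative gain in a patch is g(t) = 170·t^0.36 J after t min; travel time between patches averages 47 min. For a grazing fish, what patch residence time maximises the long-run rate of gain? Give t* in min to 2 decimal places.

Maximise g(t)/(T+t): set derivative to zero → g'(t)(T+t) = g(t).
g'(t) = 0.36·170·t^-0.64. Setting 0.36·170·t^-0.64 = 170·t^0.36/(47+t) gives 0.36(47+t) = t, so 0.64·t = 0.36×47.
t* = 0.36×47/0.64 = 26.44 min.

26.44 min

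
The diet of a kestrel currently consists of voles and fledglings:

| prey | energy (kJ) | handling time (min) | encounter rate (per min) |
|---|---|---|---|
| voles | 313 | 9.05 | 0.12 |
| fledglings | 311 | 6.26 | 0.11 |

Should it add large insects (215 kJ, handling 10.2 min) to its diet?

No

Intake rate on the current diet: R = (0.12×313 + 0.11×311) / (1 + 0.12×9.05 + 0.11×6.26) = 71.77/2.775 = 25.87 kJ/min.
Profitability of large insects: 215/10.2 = 21.08 kJ/min.
21.08 < 25.87, so adding large insects would lower the average — exclude it.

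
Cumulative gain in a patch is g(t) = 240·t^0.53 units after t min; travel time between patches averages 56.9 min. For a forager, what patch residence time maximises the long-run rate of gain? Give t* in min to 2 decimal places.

Maximise g(t)/(T+t): set derivative to zero → g'(t)(T+t) = g(t).
g'(t) = 0.53·240·t^-0.47. Setting 0.53·240·t^-0.47 = 240·t^0.53/(56.9+t) gives 0.53(56.9+t) = t, so 0.47·t = 0.53×56.9.
t* = 0.53×56.9/0.47 = 64.16 min.

64.16 min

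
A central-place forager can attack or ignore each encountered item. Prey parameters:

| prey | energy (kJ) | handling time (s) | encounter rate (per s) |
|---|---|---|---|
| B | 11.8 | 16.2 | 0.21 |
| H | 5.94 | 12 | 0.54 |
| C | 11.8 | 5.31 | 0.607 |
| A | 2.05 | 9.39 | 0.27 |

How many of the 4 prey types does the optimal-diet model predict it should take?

1

E/h in descending order: C 2.22, B 0.728, H 0.495, A 0.218 kJ/s. The optimal diet is the largest prefix of this list for which every included type satisfies E_i/h_i > R on the types above it.
Rate on top 1: 1.696. B: 0.728 < 1.696 → exclude; stop.
Optimal diet: C — 1 of 4 types.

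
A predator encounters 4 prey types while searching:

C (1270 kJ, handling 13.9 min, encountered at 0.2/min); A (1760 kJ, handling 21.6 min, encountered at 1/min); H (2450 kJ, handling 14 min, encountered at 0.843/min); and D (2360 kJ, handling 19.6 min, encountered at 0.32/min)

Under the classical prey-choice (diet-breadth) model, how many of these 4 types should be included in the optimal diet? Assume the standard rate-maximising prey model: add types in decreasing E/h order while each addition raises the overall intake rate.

Rank by E/h (kJ/min): H 175, D 120, C 91.4, A 81.5. Include each in turn until the next type's E/h falls below the running intake rate.
Rate on top 1: 161.3. D: 120 < 161.3 → exclude; stop.
Optimal diet: H — 1 of 4 types.

1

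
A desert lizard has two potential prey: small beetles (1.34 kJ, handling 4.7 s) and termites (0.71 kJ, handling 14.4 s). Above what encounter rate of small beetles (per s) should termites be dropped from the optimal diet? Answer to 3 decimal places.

Drop termites once their profitability E₂/h₂ falls below the rate achievable on small beetles alone: E₂/h₂ = λE₁/(1 + λh₁).
Solve for λ: λE₁h₂ = E₂(1 + λh₁) → λ(E₁h₂ − E₂h₁) = E₂ → λ = E₂/(E₁h₂ − E₂h₁).
λ = 0.71/(1.34×14.4 − 0.71×4.7) = 0.71/15.96 = 0.04449 per s.

0.044 per s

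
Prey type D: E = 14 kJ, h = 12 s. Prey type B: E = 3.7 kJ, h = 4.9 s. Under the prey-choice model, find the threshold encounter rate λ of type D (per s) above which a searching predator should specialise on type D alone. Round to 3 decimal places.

The zero-one rule: include type B iff E₂/h₂ > λE₁/(1+λh₁). Equality gives the switch point.
λE₁h₂ = E₂ + λE₂h₁ ⇒ λ = E₂/(E₁h₂ − E₂h₁) = 3.7/(68.6 − 44.4) = 0.1529 per s.

0.153 per s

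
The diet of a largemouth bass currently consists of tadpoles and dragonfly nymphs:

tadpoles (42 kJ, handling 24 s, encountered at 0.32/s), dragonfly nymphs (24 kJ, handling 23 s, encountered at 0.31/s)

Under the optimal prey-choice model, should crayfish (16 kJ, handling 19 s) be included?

No

Intake rate on the current diet: R = (0.32×42 + 0.31×24) / (1 + 0.32×24 + 0.31×23) = 20.88/15.81 = 1.321 kJ/s.
crayfish: E/h = 16/19 = 0.8421 kJ/s.
0.8421 < 1.321, so adding crayfish would lower the average — exclude it.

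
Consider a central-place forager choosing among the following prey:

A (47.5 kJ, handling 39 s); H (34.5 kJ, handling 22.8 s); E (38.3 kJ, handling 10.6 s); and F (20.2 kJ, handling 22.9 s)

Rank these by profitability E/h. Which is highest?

E

In descending order of E/h:
E: 38.3/10.6 = 3.61 kJ/s
H: 34.5/22.8 = 1.51 kJ/s
A: 47.5/39 = 1.22 kJ/s
F: 20.2/22.9 = 0.882 kJ/s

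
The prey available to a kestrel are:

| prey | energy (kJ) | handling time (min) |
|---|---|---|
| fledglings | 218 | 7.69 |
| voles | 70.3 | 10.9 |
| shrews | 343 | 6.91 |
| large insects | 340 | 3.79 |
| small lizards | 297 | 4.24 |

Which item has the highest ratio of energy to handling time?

large insects

In descending order of E/h:
large insects: 340/3.79 = 89.7 kJ/min
small lizards: 297/4.24 = 70 kJ/min
shrews: 343/6.91 = 49.6 kJ/min
fledglings: 218/7.69 = 28.3 kJ/min
voles: 70.3/10.9 = 6.45 kJ/min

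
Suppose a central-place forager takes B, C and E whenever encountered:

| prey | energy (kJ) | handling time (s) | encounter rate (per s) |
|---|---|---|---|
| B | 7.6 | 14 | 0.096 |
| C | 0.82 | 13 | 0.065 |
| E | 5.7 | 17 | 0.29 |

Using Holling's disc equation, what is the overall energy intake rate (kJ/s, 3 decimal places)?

0.300 kJ/s

Energy encountered per unit search time: 0.096×7.6 + 0.065×0.82 + 0.29×5.7 = 2.436 kJ/s.
Handling time per unit search time: 0.096×14 + 0.065×13 + 0.29×17 = 7.119.
Rate = 2.436/(1 + 7.119) = 0.3 kJ/s.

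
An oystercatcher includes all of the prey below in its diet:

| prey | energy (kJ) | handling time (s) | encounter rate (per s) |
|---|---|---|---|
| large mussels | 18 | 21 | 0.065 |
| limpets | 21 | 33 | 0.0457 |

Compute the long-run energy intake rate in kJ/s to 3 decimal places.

0.550 kJ/s

R = Σλ_iE_i / (1 + Σλ_ih_i)
Numerator: 0.065×18 + 0.0457×21 = 2.13
Denominator: 1 + 0.065×21 + 0.0457×33 = 3.873
R = 2.13/3.873 = 0.5499 kJ/s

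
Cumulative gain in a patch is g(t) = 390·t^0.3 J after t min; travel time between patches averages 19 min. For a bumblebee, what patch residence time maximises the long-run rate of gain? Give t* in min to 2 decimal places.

8.14 min

Maximise g(t)/(T+t): set derivative to zero → g'(t)(T+t) = g(t).
g'(t) = 0.3·390·t^-0.7. Setting 0.3·390·t^-0.7 = 390·t^0.3/(19+t) gives 0.3(19+t) = t, so 0.70·t = 0.3×19.
t* = 0.3×19/0.70 = 8.143 min.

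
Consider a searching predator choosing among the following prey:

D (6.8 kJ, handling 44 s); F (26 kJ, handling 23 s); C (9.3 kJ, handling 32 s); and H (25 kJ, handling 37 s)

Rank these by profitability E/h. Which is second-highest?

In descending order of E/h:
F: 26/23 = 1.13 kJ/s
H: 25/37 = 0.676 kJ/s
C: 9.3/32 = 0.291 kJ/s
D: 6.8/44 = 0.155 kJ/s

H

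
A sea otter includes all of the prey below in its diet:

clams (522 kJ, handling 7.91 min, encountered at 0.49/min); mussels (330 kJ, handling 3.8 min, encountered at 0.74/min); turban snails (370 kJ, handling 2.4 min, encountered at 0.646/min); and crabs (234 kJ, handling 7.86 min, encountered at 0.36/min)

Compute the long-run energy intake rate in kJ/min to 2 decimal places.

Energy encountered per unit search time: 0.49×522 + 0.74×330 + 0.646×370 + 0.36×234 = 823.2 kJ/min.
Handling time per unit search time: 0.49×7.91 + 0.74×3.8 + 0.646×2.4 + 0.36×7.86 = 11.07.
Rate = 823.2/(1 + 11.07) = 68.22 kJ/min.

68.22 kJ/min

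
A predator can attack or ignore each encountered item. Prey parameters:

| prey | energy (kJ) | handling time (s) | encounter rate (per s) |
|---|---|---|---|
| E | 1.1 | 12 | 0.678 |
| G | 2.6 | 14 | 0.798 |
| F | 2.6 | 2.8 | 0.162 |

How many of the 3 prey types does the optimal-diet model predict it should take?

E/h in descending order: F 0.929, G 0.186, E 0.0917 kJ/s. The optimal diet is the largest prefix of this list for which every included type satisfies E_i/h_i > R on the types above it.
Rate on top 1: 0.2898. G: 0.186 < 0.2898 → exclude; stop.
Optimal diet: F — 1 of 3 types.

1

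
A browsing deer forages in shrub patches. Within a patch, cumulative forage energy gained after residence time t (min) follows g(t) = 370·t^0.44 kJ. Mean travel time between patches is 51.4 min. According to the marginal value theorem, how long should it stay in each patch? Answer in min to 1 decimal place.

40.4 min

Maximise g(t)/(T+t): set derivative to zero → g'(t)(T+t) = g(t).
g'(t) = 0.44·370·t^-0.56. Setting 0.44·370·t^-0.56 = 370·t^0.44/(51.4+t) gives 0.44(51.4+t) = t, so 0.56·t = 0.44×51.4.
t* = 0.44×51.4/0.56 = 40.39 min.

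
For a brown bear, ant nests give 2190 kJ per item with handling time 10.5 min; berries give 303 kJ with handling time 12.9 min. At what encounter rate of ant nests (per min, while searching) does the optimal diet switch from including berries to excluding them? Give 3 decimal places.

0.012 per min

Drop berries once their profitability E₂/h₂ falls below the rate achievable on ant nests alone: E₂/h₂ = λE₁/(1 + λh₁).
Solve for λ: λE₁h₂ = E₂(1 + λh₁) → λ(E₁h₂ − E₂h₁) = E₂ → λ = E₂/(E₁h₂ − E₂h₁).
λ = 303/(2190×12.9 − 303×10.5) = 303/2.507e+04 = 0.01209 per min.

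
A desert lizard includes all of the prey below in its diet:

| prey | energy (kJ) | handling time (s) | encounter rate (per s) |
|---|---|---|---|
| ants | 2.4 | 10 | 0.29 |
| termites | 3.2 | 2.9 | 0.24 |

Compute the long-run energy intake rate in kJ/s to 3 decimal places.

Energy encountered per unit search time: 0.29×2.4 + 0.24×3.2 = 1.464 kJ/s.
Handling time per unit search time: 0.29×10 + 0.24×2.9 = 3.596.
Rate = 1.464/(1 + 3.596) = 0.3185 kJ/s.

0.319 kJ/s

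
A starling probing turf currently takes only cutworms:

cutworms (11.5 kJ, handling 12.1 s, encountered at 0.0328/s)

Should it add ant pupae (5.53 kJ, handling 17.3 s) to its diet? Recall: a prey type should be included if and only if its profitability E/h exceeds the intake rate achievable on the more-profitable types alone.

Intake rate on the current diet: R = (0.0328×11.5) / (1 + 0.0328×12.1) = 0.3772/1.397 = 0.27 kJ/s.
Profitability of ant pupae: 5.53/17.3 = 0.3197 kJ/s.
0.3197 > 0.27, so adding ant pupae raises the average — include it.

Yes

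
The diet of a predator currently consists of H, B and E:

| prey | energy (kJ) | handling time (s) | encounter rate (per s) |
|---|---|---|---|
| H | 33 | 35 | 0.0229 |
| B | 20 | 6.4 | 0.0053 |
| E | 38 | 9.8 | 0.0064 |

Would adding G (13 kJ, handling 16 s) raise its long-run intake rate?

Yes

Current rate: (0.0229×33 + 0.0053×20 + 0.0064×38)/(1 + 0.0229×35 + 0.0053×6.4 + 0.0064×9.8) = 0.5821 kJ/s.
G: E/h = 13/16 = 0.8125 kJ/s.
Since 0.8125 > R, including G increases the long-run rate.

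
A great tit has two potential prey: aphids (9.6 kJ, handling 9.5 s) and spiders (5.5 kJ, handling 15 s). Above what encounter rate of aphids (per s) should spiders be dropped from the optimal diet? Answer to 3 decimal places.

At the threshold, the rate on aphids alone equals the profitability of spiders: λ·9.6/(1 + λ·9.5) = 5.5/15 = 0.3667.
Rearranging, λ(9.6 − 0.3667×9.5) = 0.3667, so λ = 0.3667/6.117 = 0.05995 per s.

0.060 per s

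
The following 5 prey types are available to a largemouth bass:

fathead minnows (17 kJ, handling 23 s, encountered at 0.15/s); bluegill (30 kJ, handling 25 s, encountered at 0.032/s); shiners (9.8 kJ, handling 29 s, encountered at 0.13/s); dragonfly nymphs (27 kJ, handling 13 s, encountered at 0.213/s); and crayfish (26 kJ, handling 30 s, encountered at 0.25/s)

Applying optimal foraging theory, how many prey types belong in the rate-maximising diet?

1

Profitabilities (E/h, kJ/s): dragonfly nymphs 2.08, bluegill 1.2, crayfish 0.867, fathead minnows 0.739, shiners 0.338. Add prey in this order while the next type's profitability exceeds the intake rate on those already taken.
Rate on top 1: 1.526. bluegill: 1.2 < 1.526 → exclude; stop.
Optimal diet: dragonfly nymphs — 1 of 5 types.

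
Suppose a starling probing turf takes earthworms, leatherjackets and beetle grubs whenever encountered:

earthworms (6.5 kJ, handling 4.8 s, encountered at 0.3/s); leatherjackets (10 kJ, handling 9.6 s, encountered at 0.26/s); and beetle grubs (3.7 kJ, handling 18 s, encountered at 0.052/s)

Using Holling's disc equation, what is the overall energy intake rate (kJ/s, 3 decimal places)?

Energy encountered per unit search time: 0.3×6.5 + 0.26×10 + 0.052×3.7 = 4.742 kJ/s.
Handling time per unit search time: 0.3×4.8 + 0.26×9.6 + 0.052×18 = 4.872.
Rate = 4.742/(1 + 4.872) = 0.8076 kJ/s.

0.808 kJ/s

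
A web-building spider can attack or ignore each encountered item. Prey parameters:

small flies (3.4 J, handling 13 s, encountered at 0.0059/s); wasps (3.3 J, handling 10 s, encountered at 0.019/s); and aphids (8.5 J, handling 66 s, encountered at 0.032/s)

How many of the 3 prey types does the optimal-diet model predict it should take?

Profitabilities (E/h, J/s): wasps 0.33, small flies 0.262, aphids 0.129. Add prey in this order while the next type's profitability exceeds the intake rate on those already taken.
Rate on top 1: 0.05269. small flies: 0.262 > 0.05269 → include.
Rate on top 2: 0.06534. aphids: 0.129 > 0.06534 → include.
Optimal diet: wasps, small flies, aphids — 3 of 3 types.

3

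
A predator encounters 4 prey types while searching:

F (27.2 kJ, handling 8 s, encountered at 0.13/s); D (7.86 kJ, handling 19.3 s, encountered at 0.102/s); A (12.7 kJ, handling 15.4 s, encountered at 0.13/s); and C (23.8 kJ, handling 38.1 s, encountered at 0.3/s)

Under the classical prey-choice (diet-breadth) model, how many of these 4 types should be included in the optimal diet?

1

Rank by E/h (kJ/s): F 3.4, A 0.825, C 0.625, D 0.407. Include each in turn until the next type's E/h falls below the running intake rate.
Rate on top 1: 1.733. A: 0.825 < 1.733 → exclude; stop.
Optimal diet: F — 1 of 4 types.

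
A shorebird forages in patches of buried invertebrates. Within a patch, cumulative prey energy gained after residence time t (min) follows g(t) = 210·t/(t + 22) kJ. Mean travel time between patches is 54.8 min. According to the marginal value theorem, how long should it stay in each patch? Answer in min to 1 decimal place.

Maximise g(t)/(T+t): set derivative to zero → g'(t)(T+t) = g(t).
g'(t) = 210·22/(t + 22)². Setting 210·22/(t+22)² = 210t/[(t+22)(54.8+t)] gives 22(54.8+t) = t(t+22), so t² = 22×54.8 = 1206.
t* = √1206 = 34.72 min.

34.7 min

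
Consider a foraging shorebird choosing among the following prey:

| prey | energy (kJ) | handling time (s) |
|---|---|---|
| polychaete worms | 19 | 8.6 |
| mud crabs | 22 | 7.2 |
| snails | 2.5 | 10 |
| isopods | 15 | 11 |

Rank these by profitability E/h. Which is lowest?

Profitability E/h (kJ/s): polychaete worms = 19/8.6 = 2.21, mud crabs = 22/7.2 = 3.06, snails = 2.5/10 = 0.25, isopods = 15/11 = 1.36.
Ranked: mud crabs > polychaete worms > isopods > snails.

snails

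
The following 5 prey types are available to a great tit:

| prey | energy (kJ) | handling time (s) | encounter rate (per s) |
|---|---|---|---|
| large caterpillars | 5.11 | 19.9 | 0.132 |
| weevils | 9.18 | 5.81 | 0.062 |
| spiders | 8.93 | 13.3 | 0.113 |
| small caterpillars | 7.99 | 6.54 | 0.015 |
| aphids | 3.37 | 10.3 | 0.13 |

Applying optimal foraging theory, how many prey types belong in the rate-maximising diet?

3

E/h in descending order: weevils 1.58, small caterpillars 1.22, spiders 0.671, aphids 0.327, large caterpillars 0.257 kJ/s. The optimal diet is the largest prefix of this list for which every included type satisfies E_i/h_i > R on the types above it.
Rate on top 1: 0.4184. small caterpillars: 1.22 > 0.4184 → include.
Rate on top 2: 0.4725. spiders: 0.671 > 0.4725 → include.
Rate on top 3: 0.5734. aphids: 0.327 < 0.5734 → exclude; stop.
Optimal diet: weevils, small caterpillars, spiders — 3 of 5 types.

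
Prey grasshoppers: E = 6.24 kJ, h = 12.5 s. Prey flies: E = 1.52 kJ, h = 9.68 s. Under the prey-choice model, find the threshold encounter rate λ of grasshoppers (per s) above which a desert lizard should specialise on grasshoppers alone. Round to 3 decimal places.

0.037 per s

The zero-one rule: include flies iff E₂/h₂ > λE₁/(1+λh₁). Equality gives the switch point.
λE₁h₂ = E₂ + λE₂h₁ ⇒ λ = E₂/(E₁h₂ − E₂h₁) = 1.52/(60.4 − 19) = 0.03671 per s.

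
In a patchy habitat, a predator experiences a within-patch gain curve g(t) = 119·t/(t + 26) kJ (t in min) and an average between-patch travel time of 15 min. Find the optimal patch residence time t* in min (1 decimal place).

19.7 min

Maximise g(t)/(T+t): set derivative to zero → g'(t)(T+t) = g(t).
g'(t) = 119·26/(t + 26)². Setting 119·26/(t+26)² = 119t/[(t+26)(15+t)] gives 26(15+t) = t(t+26), so t² = 26×15 = 390.
t* = √390 = 19.75 min.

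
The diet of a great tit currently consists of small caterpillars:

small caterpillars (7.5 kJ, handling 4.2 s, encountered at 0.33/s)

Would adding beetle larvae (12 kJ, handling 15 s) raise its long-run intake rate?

On small caterpillars alone, R = ΣλE/(1+Σλh) = 2.475/2.386 = 1.037 kJ/s.
Profitability of beetle larvae: 12/15 = 0.8 kJ/s.
0.8 < 1.037, so adding beetle larvae would lower the average — exclude it.

No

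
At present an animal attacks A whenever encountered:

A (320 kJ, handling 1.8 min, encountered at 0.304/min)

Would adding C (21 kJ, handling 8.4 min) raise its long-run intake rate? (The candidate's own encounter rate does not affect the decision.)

No

On A alone, R = ΣλE/(1+Σλh) = 97.28/1.547 = 62.87 kJ/min.
Profitability of C: 21/8.4 = 2.5 kJ/min.
Since 2.5 < R, time spent handling C is better spent searching.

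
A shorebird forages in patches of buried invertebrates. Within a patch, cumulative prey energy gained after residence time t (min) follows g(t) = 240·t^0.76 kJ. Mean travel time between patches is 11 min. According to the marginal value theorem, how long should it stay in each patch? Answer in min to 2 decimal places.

Optimal t* satisfies g'(t*) = g(t*)/(T + t*).
g'(t) = 0.76·240·t^-0.24. Setting 0.76·240·t^-0.24 = 240·t^0.76/(11+t) gives 0.76(11+t) = t, so 0.24·t = 0.76×11.
t* = 0.76×11/0.24 = 34.83 min.

34.83 min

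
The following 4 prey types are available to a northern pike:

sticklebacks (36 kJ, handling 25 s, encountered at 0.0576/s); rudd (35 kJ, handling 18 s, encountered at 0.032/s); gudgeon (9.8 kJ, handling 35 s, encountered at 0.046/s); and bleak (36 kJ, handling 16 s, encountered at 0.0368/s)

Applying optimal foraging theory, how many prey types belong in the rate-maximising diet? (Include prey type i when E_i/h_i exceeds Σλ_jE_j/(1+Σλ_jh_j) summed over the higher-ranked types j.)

Profitabilities (E/h, kJ/s): bleak 2.25, rudd 1.94, sticklebacks 1.44, gudgeon 0.28. Add prey in this order while the next type's profitability exceeds the intake rate on those already taken.
Rate on top 1: 0.8338. rudd: 1.94 > 0.8338 → include.
Rate on top 2: 1.129. sticklebacks: 1.44 > 1.129 → include.
Rate on top 3: 1.253. gudgeon: 0.28 < 1.253 → exclude; stop.
Optimal diet: bleak, rudd, sticklebacks — 3 of 4 types.

3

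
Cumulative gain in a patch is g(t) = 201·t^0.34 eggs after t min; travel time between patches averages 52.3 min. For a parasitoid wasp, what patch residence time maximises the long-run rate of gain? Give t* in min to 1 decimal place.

By the marginal value theorem, leave when the instantaneous gain rate g'(t) equals the habitat-wide average g(t)/(T + t).
g'(t) = 0.34·201·t^-0.66. Setting 0.34·201·t^-0.66 = 201·t^0.34/(52.3+t) gives 0.34(52.3+t) = t, so 0.66·t = 0.34×52.3.
t* = 0.34×52.3/0.66 = 26.94 min.

26.9 min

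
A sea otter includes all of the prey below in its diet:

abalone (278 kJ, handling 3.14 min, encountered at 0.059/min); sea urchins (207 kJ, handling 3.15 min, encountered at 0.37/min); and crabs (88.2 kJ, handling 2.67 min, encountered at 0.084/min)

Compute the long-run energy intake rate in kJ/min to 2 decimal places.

38.99 kJ/min

R = (0.059×278 + 0.37×207 + 0.084×88.2) / (1 + 0.059×3.14 + 0.37×3.15 + 0.084×2.67) = 100.4/2.575 = 38.99 kJ/min.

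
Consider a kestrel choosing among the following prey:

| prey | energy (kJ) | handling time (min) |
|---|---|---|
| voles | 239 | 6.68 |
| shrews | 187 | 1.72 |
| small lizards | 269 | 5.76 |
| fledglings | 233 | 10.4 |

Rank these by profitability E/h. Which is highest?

Profitability E/h (kJ/min): voles = 239/6.68 = 35.8, shrews = 187/1.72 = 109, small lizards = 269/5.76 = 46.7, fledglings = 233/10.4 = 22.4.
Ranked: shrews > small lizards > voles > fledglings.

shrews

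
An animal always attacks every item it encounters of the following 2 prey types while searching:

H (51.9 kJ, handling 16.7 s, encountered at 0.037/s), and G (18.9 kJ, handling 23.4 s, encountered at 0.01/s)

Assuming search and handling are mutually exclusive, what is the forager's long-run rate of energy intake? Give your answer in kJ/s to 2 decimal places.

1.14 kJ/s

R = Σλ_iE_i / (1 + Σλ_ih_i)
Numerator: 0.037×51.9 + 0.01×18.9 = 2.109
Denominator: 1 + 0.037×16.7 + 0.01×23.4 = 1.852
R = 2.109/1.852 = 1.139 kJ/s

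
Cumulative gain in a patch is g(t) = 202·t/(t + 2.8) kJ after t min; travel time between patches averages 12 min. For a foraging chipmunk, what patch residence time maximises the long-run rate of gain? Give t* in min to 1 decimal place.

5.8 min

By the marginal value theorem, leave when the instantaneous gain rate g'(t) equals the habitat-wide average g(t)/(T + t).
g'(t) = 202·2.8/(t + 2.8)². Setting 202·2.8/(t+2.8)² = 202t/[(t+2.8)(12+t)] gives 2.8(12+t) = t(t+2.8), so t² = 2.8×12 = 33.6.
t* = √33.6 = 5.797 min.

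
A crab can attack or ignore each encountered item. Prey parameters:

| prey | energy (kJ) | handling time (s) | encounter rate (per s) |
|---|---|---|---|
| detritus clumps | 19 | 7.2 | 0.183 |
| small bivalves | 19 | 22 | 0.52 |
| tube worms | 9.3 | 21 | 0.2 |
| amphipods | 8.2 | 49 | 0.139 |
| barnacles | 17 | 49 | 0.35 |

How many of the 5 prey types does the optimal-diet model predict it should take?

1

E/h in descending order: detritus clumps 2.64, small bivalves 0.864, tube worms 0.443, barnacles 0.347, amphipods 0.167 kJ/s. The optimal diet is the largest prefix of this list for which every included type satisfies E_i/h_i > R on the types above it.
Rate on top 1: 1.5. small bivalves: 0.864 < 1.5 → exclude; stop.
Optimal diet: detritus clumps — 1 of 5 types.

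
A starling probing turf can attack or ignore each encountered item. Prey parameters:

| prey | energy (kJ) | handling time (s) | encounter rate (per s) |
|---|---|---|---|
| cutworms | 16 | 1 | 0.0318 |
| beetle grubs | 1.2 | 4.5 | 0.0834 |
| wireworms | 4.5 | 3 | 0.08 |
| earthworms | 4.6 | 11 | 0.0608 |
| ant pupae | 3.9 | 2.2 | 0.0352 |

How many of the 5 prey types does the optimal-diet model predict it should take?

3

Profitabilities (E/h, kJ/s): cutworms 16, ant pupae 1.77, wireworms 1.5, earthworms 0.418, beetle grubs 0.267. Add prey in this order while the next type's profitability exceeds the intake rate on those already taken.
Rate on top 1: 0.4931. ant pupae: 1.77 > 0.4931 → include.
Rate on top 2: 0.5825. wireworms: 1.5 > 0.5825 → include.
Rate on top 3: 0.7457. earthworms: 0.418 < 0.7457 → exclude; stop.
Optimal diet: cutworms, ant pupae, wireworms — 3 of 5 types.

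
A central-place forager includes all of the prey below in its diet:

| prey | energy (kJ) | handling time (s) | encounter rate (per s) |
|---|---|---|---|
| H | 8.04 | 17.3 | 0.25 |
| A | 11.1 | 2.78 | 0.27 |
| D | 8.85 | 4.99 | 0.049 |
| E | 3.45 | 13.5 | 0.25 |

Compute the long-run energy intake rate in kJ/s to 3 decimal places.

R = Σλ_iE_i / (1 + Σλ_ih_i)
Numerator: 0.25×8.04 + 0.27×11.1 + 0.049×8.85 + 0.25×3.45 = 6.303
Denominator: 1 + 0.25×17.3 + 0.27×2.78 + 0.049×4.99 + 0.25×13.5 = 9.695
R = 6.303/9.695 = 0.6501 kJ/s

0.650 kJ/s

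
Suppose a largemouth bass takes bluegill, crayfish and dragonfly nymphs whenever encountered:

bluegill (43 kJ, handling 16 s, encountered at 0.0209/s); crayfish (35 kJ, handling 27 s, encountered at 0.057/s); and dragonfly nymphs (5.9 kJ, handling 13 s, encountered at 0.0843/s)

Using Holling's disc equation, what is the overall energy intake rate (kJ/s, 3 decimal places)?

Energy encountered per unit search time: 0.0209×43 + 0.057×35 + 0.0843×5.9 = 3.391 kJ/s.
Handling time per unit search time: 0.0209×16 + 0.057×27 + 0.0843×13 = 2.969.
Rate = 3.391/(1 + 2.969) = 0.8543 kJ/s.

0.854 kJ/s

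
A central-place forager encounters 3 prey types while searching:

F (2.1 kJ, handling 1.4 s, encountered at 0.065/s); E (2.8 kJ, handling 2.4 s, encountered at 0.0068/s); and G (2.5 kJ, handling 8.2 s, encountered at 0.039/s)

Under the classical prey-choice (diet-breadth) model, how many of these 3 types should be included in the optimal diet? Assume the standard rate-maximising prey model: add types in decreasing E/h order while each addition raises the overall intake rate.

3

E/h in descending order: F 1.5, E 1.17, G 0.305 kJ/s. The optimal diet is the largest prefix of this list for which every included type satisfies E_i/h_i > R on the types above it.
Rate on top 1: 0.1251. E: 1.17 > 0.1251 → include.
Rate on top 2: 0.1405. G: 0.305 > 0.1405 → include.
Optimal diet: F, E, G — 3 of 3 types.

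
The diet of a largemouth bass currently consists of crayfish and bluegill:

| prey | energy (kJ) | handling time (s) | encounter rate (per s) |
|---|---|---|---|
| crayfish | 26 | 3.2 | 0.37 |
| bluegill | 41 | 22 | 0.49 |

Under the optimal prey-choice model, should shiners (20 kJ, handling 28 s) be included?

Current rate: (0.37×26 + 0.49×41)/(1 + 0.37×3.2 + 0.49×22) = 2.292 kJ/s.
Profitability of shiners: 20/28 = 0.7143 kJ/s.
0.7143 < 2.292, so adding shiners would lower the average — exclude it.

No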